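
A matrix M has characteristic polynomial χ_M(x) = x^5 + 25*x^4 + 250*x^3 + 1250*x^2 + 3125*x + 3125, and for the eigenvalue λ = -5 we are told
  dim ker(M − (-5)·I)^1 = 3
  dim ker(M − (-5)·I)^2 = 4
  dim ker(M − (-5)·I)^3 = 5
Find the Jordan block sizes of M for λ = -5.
Block sizes for λ = -5: [3, 1, 1]

From the dimensions of kernels of powers, the number of Jordan blocks of size at least j is d_j − d_{j−1} where d_j = dim ker(N^j) (with d_0 = 0). Computing the differences gives [3, 1, 1].
The number of blocks of size exactly k is (#blocks of size ≥ k) − (#blocks of size ≥ k + 1), so the partition is: 2 block(s) of size 1, 1 block(s) of size 3.
In nonincreasing order the block sizes are [3, 1, 1].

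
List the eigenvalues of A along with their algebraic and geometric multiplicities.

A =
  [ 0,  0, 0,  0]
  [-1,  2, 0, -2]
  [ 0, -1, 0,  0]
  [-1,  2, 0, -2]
λ = 0: alg = 4, geom = 2

Step 1 — factor the characteristic polynomial to read off the algebraic multiplicities:
  χ_A(x) = x^4

Step 2 — compute geometric multiplicities via the rank-nullity identity g(λ) = n − rank(A − λI):
  rank(A − (0)·I) = 2, so dim ker(A − (0)·I) = n − 2 = 2

Summary:
  λ = 0: algebraic multiplicity = 4, geometric multiplicity = 2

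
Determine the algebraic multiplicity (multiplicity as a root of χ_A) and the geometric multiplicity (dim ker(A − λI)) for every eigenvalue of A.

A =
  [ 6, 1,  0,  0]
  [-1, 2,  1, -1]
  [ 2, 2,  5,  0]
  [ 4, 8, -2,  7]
λ = 5: alg = 4, geom = 2

Step 1 — factor the characteristic polynomial to read off the algebraic multiplicities:
  χ_A(x) = (x - 5)^4

Step 2 — compute geometric multiplicities via the rank-nullity identity g(λ) = n − rank(A − λI):
  rank(A − (5)·I) = 2, so dim ker(A − (5)·I) = n − 2 = 2

Summary:
  λ = 5: algebraic multiplicity = 4, geometric multiplicity = 2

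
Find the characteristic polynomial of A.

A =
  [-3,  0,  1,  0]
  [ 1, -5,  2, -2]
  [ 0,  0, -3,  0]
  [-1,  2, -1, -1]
x^4 + 12*x^3 + 54*x^2 + 108*x + 81

Expanding det(x·I − A) (e.g. by cofactor expansion or by noting that A is similar to its Jordan form J, which has the same characteristic polynomial as A) gives
  χ_A(x) = x^4 + 12*x^3 + 54*x^2 + 108*x + 81
which factors as (x + 3)^4. The eigenvalues (with algebraic multiplicities) are λ = -3 with multiplicity 4.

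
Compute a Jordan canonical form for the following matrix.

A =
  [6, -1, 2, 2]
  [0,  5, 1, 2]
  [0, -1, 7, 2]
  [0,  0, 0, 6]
J_3(6) ⊕ J_1(6)

The characteristic polynomial is
  det(x·I − A) = x^4 - 24*x^3 + 216*x^2 - 864*x + 1296 = (x - 6)^4

Eigenvalues and multiplicities (the geometric multiplicity of λ is n − rank(A − λI), which equals the number of Jordan blocks for λ):
  λ = 6: algebraic multiplicity = 4, geometric multiplicity = 2

Determining the block sizes for each eigenvalue:
  λ = 6: with am = 4 and gm = 2, the partition is not yet determined (e.g. several partitions of 4 into 2 parts exist). Let N = A − (6)·I. Computing rank(N^1) = 2, rank(N^2) = 1, rank(N^3) = 0; the number of blocks of size ≥ j is rank(N^{j−1}) − rank(N^j), giving [2, 1, 1]. So we have 1 block(s) of size 3, 1 block(s) of size 1 → block sizes [3, 1]

Assembling the blocks gives a Jordan form
J =
  [6, 1, 0, 0]
  [0, 6, 1, 0]
  [0, 0, 6, 0]
  [0, 0, 0, 6]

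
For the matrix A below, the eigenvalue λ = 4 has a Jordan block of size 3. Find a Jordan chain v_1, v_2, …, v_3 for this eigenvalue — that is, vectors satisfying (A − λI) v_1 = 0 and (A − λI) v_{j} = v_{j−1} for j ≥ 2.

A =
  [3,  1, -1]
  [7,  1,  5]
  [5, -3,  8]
A Jordan chain for λ = 4 of length 3:
v_1 = (3, -3, -6)ᵀ
v_2 = (-1, 7, 5)ᵀ
v_3 = (1, 0, 0)ᵀ

Let N = A − (4)·I. We want v_3 with N^3 v_3 = 0 but N^2 v_3 ≠ 0; then v_{j-1} := N · v_j for j = 3, …, 2.

Pick v_3 = (1, 0, 0)ᵀ.
Then v_2 = N · v_3 = (-1, 7, 5)ᵀ.
Then v_1 = N · v_2 = (3, -3, -6)ᵀ.

Sanity check: (A − (4)·I) v_1 = (0, 0, 0)ᵀ = 0. ✓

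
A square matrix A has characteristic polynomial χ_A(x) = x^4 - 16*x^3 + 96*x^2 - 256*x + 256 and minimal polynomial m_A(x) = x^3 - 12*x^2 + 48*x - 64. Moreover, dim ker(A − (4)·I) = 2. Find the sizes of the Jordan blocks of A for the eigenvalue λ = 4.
Block sizes for λ = 4: [3, 1]

Step 1 — from the characteristic polynomial, algebraic multiplicity of λ = 4 is 4. From dim ker(A − (4)·I) = 2, there are exactly 2 Jordan blocks for λ = 4.
Step 2 — from the minimal polynomial, the factor (x − 4)^3 tells us the largest block for λ = 4 has size 3.
Step 3 — with total size 4, 2 blocks, and largest block 3, the block sizes (in nonincreasing order) are [3, 1].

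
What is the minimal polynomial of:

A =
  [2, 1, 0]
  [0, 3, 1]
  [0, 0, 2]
x^3 - 7*x^2 + 16*x - 12

The characteristic polynomial is χ_A(x) = (x - 3)*(x - 2)^2, so the eigenvalues are known. The minimal polynomial is
  m_A(x) = Π_λ (x − λ)^{k_λ}
where k_λ is the size of the *largest* Jordan block for λ (equivalently, the smallest k with (A − λI)^k v = 0 for every generalised eigenvector v of λ).

  λ = 2: largest Jordan block has size 2, contributing (x − 2)^2
  λ = 3: largest Jordan block has size 1, contributing (x − 3)

So m_A(x) = (x - 3)*(x - 2)^2 = x^3 - 7*x^2 + 16*x - 12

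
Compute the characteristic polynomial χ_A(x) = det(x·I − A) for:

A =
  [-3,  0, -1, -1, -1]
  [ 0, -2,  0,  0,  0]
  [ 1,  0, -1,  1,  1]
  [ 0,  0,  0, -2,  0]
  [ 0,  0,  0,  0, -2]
x^5 + 10*x^4 + 40*x^3 + 80*x^2 + 80*x + 32

Expanding det(x·I − A) (e.g. by cofactor expansion or by noting that A is similar to its Jordan form J, which has the same characteristic polynomial as A) gives
  χ_A(x) = x^5 + 10*x^4 + 40*x^3 + 80*x^2 + 80*x + 32
which factors as (x + 2)^5. The eigenvalues (with algebraic multiplicities) are λ = -2 with multiplicity 5.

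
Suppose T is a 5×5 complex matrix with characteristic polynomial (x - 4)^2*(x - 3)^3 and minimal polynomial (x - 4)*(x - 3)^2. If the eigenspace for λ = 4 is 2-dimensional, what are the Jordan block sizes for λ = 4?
Block sizes for λ = 4: [1, 1]

Step 1 — from the characteristic polynomial, algebraic multiplicity of λ = 4 is 2. From dim ker(T − (4)·I) = 2, there are exactly 2 Jordan blocks for λ = 4.
Step 2 — from the minimal polynomial, the factor (x − 4) tells us the largest block for λ = 4 has size 1.
Step 3 — with total size 2, 2 blocks, and largest block 1, the block sizes (in nonincreasing order) are [1, 1].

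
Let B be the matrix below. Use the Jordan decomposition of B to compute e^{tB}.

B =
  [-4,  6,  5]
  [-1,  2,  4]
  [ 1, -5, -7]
e^{tB} =
  [-t*exp(-3*t) + exp(-3*t), -t^2*exp(-3*t)/2 + 6*t*exp(-3*t), -t^2*exp(-3*t)/2 + 5*t*exp(-3*t)]
  [-t*exp(-3*t), -t^2*exp(-3*t)/2 + 5*t*exp(-3*t) + exp(-3*t), -t^2*exp(-3*t)/2 + 4*t*exp(-3*t)]
  [t*exp(-3*t), t^2*exp(-3*t)/2 - 5*t*exp(-3*t), t^2*exp(-3*t)/2 - 4*t*exp(-3*t) + exp(-3*t)]

Strategy: write B = P · J · P⁻¹ where J is a Jordan canonical form, so e^{tB} = P · e^{tJ} · P⁻¹, and e^{tJ} can be computed block-by-block.

B has Jordan form
J =
  [-3,  1,  0]
  [ 0, -3,  1]
  [ 0,  0, -3]
(up to reordering of blocks).

Per-block formulas:
  For a 3×3 Jordan block J_3(-3): exp(t · J_3(-3)) = e^(-3t)·(I + t·N + (t^2/2)·N^2), where N is the 3×3 nilpotent shift.

After assembling e^{tJ} and conjugating by P, we get:

e^{tB} =
  [-t*exp(-3*t) + exp(-3*t), -t^2*exp(-3*t)/2 + 6*t*exp(-3*t), -t^2*exp(-3*t)/2 + 5*t*exp(-3*t)]
  [-t*exp(-3*t), -t^2*exp(-3*t)/2 + 5*t*exp(-3*t) + exp(-3*t), -t^2*exp(-3*t)/2 + 4*t*exp(-3*t)]
  [t*exp(-3*t), t^2*exp(-3*t)/2 - 5*t*exp(-3*t), t^2*exp(-3*t)/2 - 4*t*exp(-3*t) + exp(-3*t)]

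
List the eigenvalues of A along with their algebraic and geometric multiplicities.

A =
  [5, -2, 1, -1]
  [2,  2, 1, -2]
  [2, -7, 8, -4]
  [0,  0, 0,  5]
λ = 5: alg = 4, geom = 2

Step 1 — factor the characteristic polynomial to read off the algebraic multiplicities:
  χ_A(x) = (x - 5)^4

Step 2 — compute geometric multiplicities via the rank-nullity identity g(λ) = n − rank(A − λI):
  rank(A − (5)·I) = 2, so dim ker(A − (5)·I) = n − 2 = 2

Summary:
  λ = 5: algebraic multiplicity = 4, geometric multiplicity = 2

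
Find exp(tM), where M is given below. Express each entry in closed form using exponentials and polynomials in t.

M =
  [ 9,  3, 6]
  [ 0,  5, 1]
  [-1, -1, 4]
e^{tM} =
  [3*t^2*exp(6*t)/2 + 3*t*exp(6*t) + exp(6*t), 3*t*exp(6*t), 9*t^2*exp(6*t)/2 + 6*t*exp(6*t)]
  [-t^2*exp(6*t)/2, -t*exp(6*t) + exp(6*t), -3*t^2*exp(6*t)/2 + t*exp(6*t)]
  [-t^2*exp(6*t)/2 - t*exp(6*t), -t*exp(6*t), -3*t^2*exp(6*t)/2 - 2*t*exp(6*t) + exp(6*t)]

Strategy: write M = P · J · P⁻¹ where J is a Jordan canonical form, so e^{tM} = P · e^{tJ} · P⁻¹, and e^{tJ} can be computed block-by-block.

M has Jordan form
J =
  [6, 1, 0]
  [0, 6, 1]
  [0, 0, 6]
(up to reordering of blocks).

Per-block formulas:
  For a 3×3 Jordan block J_3(6): exp(t · J_3(6)) = e^(6t)·(I + t·N + (t^2/2)·N^2), where N is the 3×3 nilpotent shift.

After assembling e^{tJ} and conjugating by P, we get:

e^{tM} =
  [3*t^2*exp(6*t)/2 + 3*t*exp(6*t) + exp(6*t), 3*t*exp(6*t), 9*t^2*exp(6*t)/2 + 6*t*exp(6*t)]
  [-t^2*exp(6*t)/2, -t*exp(6*t) + exp(6*t), -3*t^2*exp(6*t)/2 + t*exp(6*t)]
  [-t^2*exp(6*t)/2 - t*exp(6*t), -t*exp(6*t), -3*t^2*exp(6*t)/2 - 2*t*exp(6*t) + exp(6*t)]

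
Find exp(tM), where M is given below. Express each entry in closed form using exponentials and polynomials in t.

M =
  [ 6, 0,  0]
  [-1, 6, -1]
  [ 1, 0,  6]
e^{tM} =
  [exp(6*t), 0, 0]
  [-t^2*exp(6*t)/2 - t*exp(6*t), exp(6*t), -t*exp(6*t)]
  [t*exp(6*t), 0, exp(6*t)]

Strategy: write M = P · J · P⁻¹ where J is a Jordan canonical form, so e^{tM} = P · e^{tJ} · P⁻¹, and e^{tJ} can be computed block-by-block.

M has Jordan form
J =
  [6, 1, 0]
  [0, 6, 1]
  [0, 0, 6]
(up to reordering of blocks).

Per-block formulas:
  For a 3×3 Jordan block J_3(6): exp(t · J_3(6)) = e^(6t)·(I + t·N + (t^2/2)·N^2), where N is the 3×3 nilpotent shift.

After assembling e^{tJ} and conjugating by P, we get:

e^{tM} =
  [exp(6*t), 0, 0]
  [-t^2*exp(6*t)/2 - t*exp(6*t), exp(6*t), -t*exp(6*t)]
  [t*exp(6*t), 0, exp(6*t)]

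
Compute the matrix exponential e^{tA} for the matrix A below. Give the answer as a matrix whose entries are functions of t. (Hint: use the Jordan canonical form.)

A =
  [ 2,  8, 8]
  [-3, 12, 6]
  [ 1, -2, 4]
e^{tA} =
  [-4*t*exp(6*t) + exp(6*t), 8*t*exp(6*t), 8*t*exp(6*t)]
  [-3*t*exp(6*t), 6*t*exp(6*t) + exp(6*t), 6*t*exp(6*t)]
  [t*exp(6*t), -2*t*exp(6*t), -2*t*exp(6*t) + exp(6*t)]

Strategy: write A = P · J · P⁻¹ where J is a Jordan canonical form, so e^{tA} = P · e^{tJ} · P⁻¹, and e^{tJ} can be computed block-by-block.

A has Jordan form
J =
  [6, 1, 0]
  [0, 6, 0]
  [0, 0, 6]
(up to reordering of blocks).

Per-block formulas:
  For a 2×2 Jordan block J_2(6): exp(t · J_2(6)) = e^(6t)·(I + t·N), where N is the 2×2 nilpotent shift.
  For a 1×1 block at λ = 6: exp(t · [6]) = [e^(6t)].

After assembling e^{tJ} and conjugating by P, we get:

e^{tA} =
  [-4*t*exp(6*t) + exp(6*t), 8*t*exp(6*t), 8*t*exp(6*t)]
  [-3*t*exp(6*t), 6*t*exp(6*t) + exp(6*t), 6*t*exp(6*t)]
  [t*exp(6*t), -2*t*exp(6*t), -2*t*exp(6*t) + exp(6*t)]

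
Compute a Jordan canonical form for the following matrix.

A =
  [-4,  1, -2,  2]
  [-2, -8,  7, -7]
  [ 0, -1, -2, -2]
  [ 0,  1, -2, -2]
J_3(-4) ⊕ J_1(-4)

The characteristic polynomial is
  det(x·I − A) = x^4 + 16*x^3 + 96*x^2 + 256*x + 256 = (x + 4)^4

Eigenvalues and multiplicities (the geometric multiplicity of λ is n − rank(A − λI), which equals the number of Jordan blocks for λ):
  λ = -4: algebraic multiplicity = 4, geometric multiplicity = 2

Determining the block sizes for each eigenvalue:
  λ = -4: with am = 4 and gm = 2, the partition is not yet determined (e.g. several partitions of 4 into 2 parts exist). Let N = A − (-4)·I. Computing rank(N^1) = 2, rank(N^2) = 1, rank(N^3) = 0; the number of blocks of size ≥ j is rank(N^{j−1}) − rank(N^j), giving [2, 1, 1]. So we have 1 block(s) of size 3, 1 block(s) of size 1 → block sizes [3, 1]

Assembling the blocks gives a Jordan form
J =
  [-4,  1,  0,  0]
  [ 0, -4,  1,  0]
  [ 0,  0, -4,  0]
  [ 0,  0,  0, -4]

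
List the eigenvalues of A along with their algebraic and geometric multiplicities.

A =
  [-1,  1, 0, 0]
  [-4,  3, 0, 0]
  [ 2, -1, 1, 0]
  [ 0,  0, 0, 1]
λ = 1: alg = 4, geom = 3

Step 1 — factor the characteristic polynomial to read off the algebraic multiplicities:
  χ_A(x) = (x - 1)^4

Step 2 — compute geometric multiplicities via the rank-nullity identity g(λ) = n − rank(A − λI):
  rank(A − (1)·I) = 1, so dim ker(A − (1)·I) = n − 1 = 3

Summary:
  λ = 1: algebraic multiplicity = 4, geometric multiplicity = 3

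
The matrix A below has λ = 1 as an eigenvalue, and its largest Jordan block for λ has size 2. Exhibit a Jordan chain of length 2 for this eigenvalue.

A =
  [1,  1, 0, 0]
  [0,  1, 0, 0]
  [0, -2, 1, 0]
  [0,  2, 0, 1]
A Jordan chain for λ = 1 of length 2:
v_1 = (1, 0, -2, 2)ᵀ
v_2 = (0, 1, 0, 0)ᵀ

Let N = A − (1)·I. We want v_2 with N^2 v_2 = 0 but N^1 v_2 ≠ 0; then v_{j-1} := N · v_j for j = 2, …, 2.

Pick v_2 = (0, 1, 0, 0)ᵀ.
Then v_1 = N · v_2 = (1, 0, -2, 2)ᵀ.

Sanity check: (A − (1)·I) v_1 = (0, 0, 0, 0)ᵀ = 0. ✓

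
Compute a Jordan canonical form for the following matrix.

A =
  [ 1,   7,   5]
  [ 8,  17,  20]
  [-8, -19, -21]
J_3(-1)

The characteristic polynomial is
  det(x·I − A) = x^3 + 3*x^2 + 3*x + 1 = (x + 1)^3

Eigenvalues and multiplicities (the geometric multiplicity of λ is n − rank(A − λI), which equals the number of Jordan blocks for λ):
  λ = -1: algebraic multiplicity = 3, geometric multiplicity = 1

Determining the block sizes for each eigenvalue:
  λ = -1: one block (gm = 1), so the single block has size am = 3 → block sizes [3]

Assembling the blocks gives a Jordan form
J =
  [-1,  1,  0]
  [ 0, -1,  1]
  [ 0,  0, -1]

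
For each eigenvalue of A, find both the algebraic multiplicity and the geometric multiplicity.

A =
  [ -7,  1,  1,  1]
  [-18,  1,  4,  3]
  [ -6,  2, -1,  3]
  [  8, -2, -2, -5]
λ = -3: alg = 4, geom = 2

Step 1 — factor the characteristic polynomial to read off the algebraic multiplicities:
  χ_A(x) = (x + 3)^4

Step 2 — compute geometric multiplicities via the rank-nullity identity g(λ) = n − rank(A − λI):
  rank(A − (-3)·I) = 2, so dim ker(A − (-3)·I) = n − 2 = 2

Summary:
  λ = -3: algebraic multiplicity = 4, geometric multiplicity = 2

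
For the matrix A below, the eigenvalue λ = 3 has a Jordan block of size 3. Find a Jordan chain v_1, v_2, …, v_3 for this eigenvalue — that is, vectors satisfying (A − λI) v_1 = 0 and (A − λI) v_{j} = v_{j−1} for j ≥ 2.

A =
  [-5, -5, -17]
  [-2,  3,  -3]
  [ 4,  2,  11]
A Jordan chain for λ = 3 of length 3:
v_1 = (6, 4, -4)ᵀ
v_2 = (-8, -2, 4)ᵀ
v_3 = (1, 0, 0)ᵀ

Let N = A − (3)·I. We want v_3 with N^3 v_3 = 0 but N^2 v_3 ≠ 0; then v_{j-1} := N · v_j for j = 3, …, 2.

Pick v_3 = (1, 0, 0)ᵀ.
Then v_2 = N · v_3 = (-8, -2, 4)ᵀ.
Then v_1 = N · v_2 = (6, 4, -4)ᵀ.

Sanity check: (A − (3)·I) v_1 = (0, 0, 0)ᵀ = 0. ✓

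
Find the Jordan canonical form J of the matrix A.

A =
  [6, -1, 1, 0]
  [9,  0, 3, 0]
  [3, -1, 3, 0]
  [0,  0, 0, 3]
J_3(3) ⊕ J_1(3)

The characteristic polynomial is
  det(x·I − A) = x^4 - 12*x^3 + 54*x^2 - 108*x + 81 = (x - 3)^4

Eigenvalues and multiplicities (the geometric multiplicity of λ is n − rank(A − λI), which equals the number of Jordan blocks for λ):
  λ = 3: algebraic multiplicity = 4, geometric multiplicity = 2

Determining the block sizes for each eigenvalue:
  λ = 3: with am = 4 and gm = 2, the partition is not yet determined (e.g. several partitions of 4 into 2 parts exist). Let N = A − (3)·I. Computing rank(N^1) = 2, rank(N^2) = 1, rank(N^3) = 0; the number of blocks of size ≥ j is rank(N^{j−1}) − rank(N^j), giving [2, 1, 1]. So we have 1 block(s) of size 3, 1 block(s) of size 1 → block sizes [3, 1]

Assembling the blocks gives a Jordan form
J =
  [3, 1, 0, 0]
  [0, 3, 1, 0]
  [0, 0, 3, 0]
  [0, 0, 0, 3]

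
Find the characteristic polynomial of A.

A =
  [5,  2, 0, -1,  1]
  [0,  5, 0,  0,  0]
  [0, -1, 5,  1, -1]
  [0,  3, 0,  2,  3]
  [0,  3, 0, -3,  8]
x^5 - 25*x^4 + 250*x^3 - 1250*x^2 + 3125*x - 3125

Expanding det(x·I − A) (e.g. by cofactor expansion or by noting that A is similar to its Jordan form J, which has the same characteristic polynomial as A) gives
  χ_A(x) = x^5 - 25*x^4 + 250*x^3 - 1250*x^2 + 3125*x - 3125
which factors as (x - 5)^5. The eigenvalues (with algebraic multiplicities) are λ = 5 with multiplicity 5.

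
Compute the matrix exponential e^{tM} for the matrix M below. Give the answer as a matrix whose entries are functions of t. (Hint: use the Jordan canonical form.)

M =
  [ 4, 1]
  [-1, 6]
e^{tM} =
  [-t*exp(5*t) + exp(5*t), t*exp(5*t)]
  [-t*exp(5*t), t*exp(5*t) + exp(5*t)]

Strategy: write M = P · J · P⁻¹ where J is a Jordan canonical form, so e^{tM} = P · e^{tJ} · P⁻¹, and e^{tJ} can be computed block-by-block.

M has Jordan form
J =
  [5, 1]
  [0, 5]
(up to reordering of blocks).

Per-block formulas:
  For a 2×2 Jordan block J_2(5): exp(t · J_2(5)) = e^(5t)·(I + t·N), where N is the 2×2 nilpotent shift.

After assembling e^{tJ} and conjugating by P, we get:

e^{tM} =
  [-t*exp(5*t) + exp(5*t), t*exp(5*t)]
  [-t*exp(5*t), t*exp(5*t) + exp(5*t)]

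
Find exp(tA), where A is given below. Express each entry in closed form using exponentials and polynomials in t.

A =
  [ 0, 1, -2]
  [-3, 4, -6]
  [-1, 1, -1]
e^{tA} =
  [-t*exp(t) + exp(t), t*exp(t), -2*t*exp(t)]
  [-3*t*exp(t), 3*t*exp(t) + exp(t), -6*t*exp(t)]
  [-t*exp(t), t*exp(t), -2*t*exp(t) + exp(t)]

Strategy: write A = P · J · P⁻¹ where J is a Jordan canonical form, so e^{tA} = P · e^{tJ} · P⁻¹, and e^{tJ} can be computed block-by-block.

A has Jordan form
J =
  [1, 1, 0]
  [0, 1, 0]
  [0, 0, 1]
(up to reordering of blocks).

Per-block formulas:
  For a 1×1 block at λ = 1: exp(t · [1]) = [e^(1t)].
  For a 2×2 Jordan block J_2(1): exp(t · J_2(1)) = e^(1t)·(I + t·N), where N is the 2×2 nilpotent shift.

After assembling e^{tJ} and conjugating by P, we get:

e^{tA} =
  [-t*exp(t) + exp(t), t*exp(t), -2*t*exp(t)]
  [-3*t*exp(t), 3*t*exp(t) + exp(t), -6*t*exp(t)]
  [-t*exp(t), t*exp(t), -2*t*exp(t) + exp(t)]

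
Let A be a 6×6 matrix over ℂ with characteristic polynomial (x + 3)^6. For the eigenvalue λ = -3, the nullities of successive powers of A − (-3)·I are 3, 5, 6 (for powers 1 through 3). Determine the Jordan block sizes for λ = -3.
Block sizes for λ = -3: [3, 2, 1]

From the dimensions of kernels of powers, the number of Jordan blocks of size at least j is d_j − d_{j−1} where d_j = dim ker(N^j) (with d_0 = 0). Computing the differences gives [3, 2, 1].
The number of blocks of size exactly k is (#blocks of size ≥ k) − (#blocks of size ≥ k + 1), so the partition is: 1 block(s) of size 1, 1 block(s) of size 2, 1 block(s) of size 3.
In nonincreasing order the block sizes are [3, 2, 1].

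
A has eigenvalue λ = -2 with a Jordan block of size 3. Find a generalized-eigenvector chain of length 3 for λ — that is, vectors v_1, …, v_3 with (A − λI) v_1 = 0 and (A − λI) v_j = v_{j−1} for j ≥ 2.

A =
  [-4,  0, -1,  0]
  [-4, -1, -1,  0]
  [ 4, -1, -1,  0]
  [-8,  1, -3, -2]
A Jordan chain for λ = -2 of length 3:
v_1 = (1, 2, -2, 4)ᵀ
v_2 = (0, 1, -1, 1)ᵀ
v_3 = (0, 1, 0, 0)ᵀ

Let N = A − (-2)·I. We want v_3 with N^3 v_3 = 0 but N^2 v_3 ≠ 0; then v_{j-1} := N · v_j for j = 3, …, 2.

Pick v_3 = (0, 1, 0, 0)ᵀ.
Then v_2 = N · v_3 = (0, 1, -1, 1)ᵀ.
Then v_1 = N · v_2 = (1, 2, -2, 4)ᵀ.

Sanity check: (A − (-2)·I) v_1 = (0, 0, 0, 0)ᵀ = 0. ✓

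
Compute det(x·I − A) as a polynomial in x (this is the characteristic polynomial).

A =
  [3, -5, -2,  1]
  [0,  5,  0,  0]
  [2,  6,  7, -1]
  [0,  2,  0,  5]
x^4 - 20*x^3 + 150*x^2 - 500*x + 625

Expanding det(x·I − A) (e.g. by cofactor expansion or by noting that A is similar to its Jordan form J, which has the same characteristic polynomial as A) gives
  χ_A(x) = x^4 - 20*x^3 + 150*x^2 - 500*x + 625
which factors as (x - 5)^4. The eigenvalues (with algebraic multiplicities) are λ = 5 with multiplicity 4.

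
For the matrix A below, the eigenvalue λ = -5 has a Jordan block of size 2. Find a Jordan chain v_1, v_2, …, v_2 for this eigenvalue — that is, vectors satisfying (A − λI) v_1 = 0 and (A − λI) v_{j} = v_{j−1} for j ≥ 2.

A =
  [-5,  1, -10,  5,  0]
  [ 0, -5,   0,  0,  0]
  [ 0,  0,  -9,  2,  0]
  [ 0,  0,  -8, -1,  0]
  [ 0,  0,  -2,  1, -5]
A Jordan chain for λ = -5 of length 2:
v_1 = (1, 0, 0, 0, 0)ᵀ
v_2 = (0, 1, 0, 0, 0)ᵀ

Let N = A − (-5)·I. We want v_2 with N^2 v_2 = 0 but N^1 v_2 ≠ 0; then v_{j-1} := N · v_j for j = 2, …, 2.

Pick v_2 = (0, 1, 0, 0, 0)ᵀ.
Then v_1 = N · v_2 = (1, 0, 0, 0, 0)ᵀ.

Sanity check: (A − (-5)·I) v_1 = (0, 0, 0, 0, 0)ᵀ = 0. ✓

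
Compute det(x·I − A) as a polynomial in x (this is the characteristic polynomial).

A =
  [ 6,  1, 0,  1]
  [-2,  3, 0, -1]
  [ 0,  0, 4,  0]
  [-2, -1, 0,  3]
x^4 - 16*x^3 + 96*x^2 - 256*x + 256

Expanding det(x·I − A) (e.g. by cofactor expansion or by noting that A is similar to its Jordan form J, which has the same characteristic polynomial as A) gives
  χ_A(x) = x^4 - 16*x^3 + 96*x^2 - 256*x + 256
which factors as (x - 4)^4. The eigenvalues (with algebraic multiplicities) are λ = 4 with multiplicity 4.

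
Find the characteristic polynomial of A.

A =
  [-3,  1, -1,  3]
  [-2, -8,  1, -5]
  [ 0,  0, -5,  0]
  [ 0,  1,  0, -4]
x^4 + 20*x^3 + 150*x^2 + 500*x + 625

Expanding det(x·I − A) (e.g. by cofactor expansion or by noting that A is similar to its Jordan form J, which has the same characteristic polynomial as A) gives
  χ_A(x) = x^4 + 20*x^3 + 150*x^2 + 500*x + 625
which factors as (x + 5)^4. The eigenvalues (with algebraic multiplicities) are λ = -5 with multiplicity 4.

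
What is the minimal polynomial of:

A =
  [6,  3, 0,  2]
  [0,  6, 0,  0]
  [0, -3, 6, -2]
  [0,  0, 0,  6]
x^2 - 12*x + 36

The characteristic polynomial is χ_A(x) = (x - 6)^4, so the eigenvalues are known. The minimal polynomial is
  m_A(x) = Π_λ (x − λ)^{k_λ}
where k_λ is the size of the *largest* Jordan block for λ (equivalently, the smallest k with (A − λI)^k v = 0 for every generalised eigenvector v of λ).

  λ = 6: largest Jordan block has size 2, contributing (x − 6)^2

So m_A(x) = (x - 6)^2 = x^2 - 12*x + 36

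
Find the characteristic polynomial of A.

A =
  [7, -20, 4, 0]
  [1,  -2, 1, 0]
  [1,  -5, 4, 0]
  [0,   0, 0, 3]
x^4 - 12*x^3 + 54*x^2 - 108*x + 81

Expanding det(x·I − A) (e.g. by cofactor expansion or by noting that A is similar to its Jordan form J, which has the same characteristic polynomial as A) gives
  χ_A(x) = x^4 - 12*x^3 + 54*x^2 - 108*x + 81
which factors as (x - 3)^4. The eigenvalues (with algebraic multiplicities) are λ = 3 with multiplicity 4.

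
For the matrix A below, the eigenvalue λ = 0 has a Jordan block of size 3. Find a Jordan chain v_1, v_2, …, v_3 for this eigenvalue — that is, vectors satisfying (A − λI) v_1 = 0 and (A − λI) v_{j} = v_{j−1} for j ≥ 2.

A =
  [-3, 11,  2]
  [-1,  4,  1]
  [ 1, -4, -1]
A Jordan chain for λ = 0 of length 3:
v_1 = (3, 1, -1)ᵀ
v_2 = (11, 4, -4)ᵀ
v_3 = (0, 1, 0)ᵀ

Let N = A − (0)·I. We want v_3 with N^3 v_3 = 0 but N^2 v_3 ≠ 0; then v_{j-1} := N · v_j for j = 3, …, 2.

Pick v_3 = (0, 1, 0)ᵀ.
Then v_2 = N · v_3 = (11, 4, -4)ᵀ.
Then v_1 = N · v_2 = (3, 1, -1)ᵀ.

Sanity check: (A − (0)·I) v_1 = (0, 0, 0)ᵀ = 0. ✓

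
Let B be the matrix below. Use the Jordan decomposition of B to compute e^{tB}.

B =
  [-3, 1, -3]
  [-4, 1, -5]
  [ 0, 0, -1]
e^{tB} =
  [-2*t*exp(-t) + exp(-t), t*exp(-t), t^2*exp(-t)/2 - 3*t*exp(-t)]
  [-4*t*exp(-t), 2*t*exp(-t) + exp(-t), t^2*exp(-t) - 5*t*exp(-t)]
  [0, 0, exp(-t)]

Strategy: write B = P · J · P⁻¹ where J is a Jordan canonical form, so e^{tB} = P · e^{tJ} · P⁻¹, and e^{tJ} can be computed block-by-block.

B has Jordan form
J =
  [-1,  1,  0]
  [ 0, -1,  1]
  [ 0,  0, -1]
(up to reordering of blocks).

Per-block formulas:
  For a 3×3 Jordan block J_3(-1): exp(t · J_3(-1)) = e^(-1t)·(I + t·N + (t^2/2)·N^2), where N is the 3×3 nilpotent shift.

After assembling e^{tJ} and conjugating by P, we get:

e^{tB} =
  [-2*t*exp(-t) + exp(-t), t*exp(-t), t^2*exp(-t)/2 - 3*t*exp(-t)]
  [-4*t*exp(-t), 2*t*exp(-t) + exp(-t), t^2*exp(-t) - 5*t*exp(-t)]
  [0, 0, exp(-t)]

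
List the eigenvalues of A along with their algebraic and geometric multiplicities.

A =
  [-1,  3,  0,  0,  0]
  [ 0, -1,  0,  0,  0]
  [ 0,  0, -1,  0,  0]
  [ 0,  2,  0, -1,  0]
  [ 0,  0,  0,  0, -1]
λ = -1: alg = 5, geom = 4

Step 1 — factor the characteristic polynomial to read off the algebraic multiplicities:
  χ_A(x) = (x + 1)^5

Step 2 — compute geometric multiplicities via the rank-nullity identity g(λ) = n − rank(A − λI):
  rank(A − (-1)·I) = 1, so dim ker(A − (-1)·I) = n − 1 = 4

Summary:
  λ = -1: algebraic multiplicity = 5, geometric multiplicity = 4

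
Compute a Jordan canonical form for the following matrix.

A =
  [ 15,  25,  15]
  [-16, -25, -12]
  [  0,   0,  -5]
J_2(-5) ⊕ J_1(-5)

The characteristic polynomial is
  det(x·I − A) = x^3 + 15*x^2 + 75*x + 125 = (x + 5)^3

Eigenvalues and multiplicities (the geometric multiplicity of λ is n − rank(A − λI), which equals the number of Jordan blocks for λ):
  λ = -5: algebraic multiplicity = 3, geometric multiplicity = 2

Determining the block sizes for each eigenvalue:
  λ = -5: 2 blocks summing to 3 forces exactly one block of size 2 and the rest size 1 → block sizes [2, 1]

Assembling the blocks gives a Jordan form
J =
  [-5,  1,  0]
  [ 0, -5,  0]
  [ 0,  0, -5]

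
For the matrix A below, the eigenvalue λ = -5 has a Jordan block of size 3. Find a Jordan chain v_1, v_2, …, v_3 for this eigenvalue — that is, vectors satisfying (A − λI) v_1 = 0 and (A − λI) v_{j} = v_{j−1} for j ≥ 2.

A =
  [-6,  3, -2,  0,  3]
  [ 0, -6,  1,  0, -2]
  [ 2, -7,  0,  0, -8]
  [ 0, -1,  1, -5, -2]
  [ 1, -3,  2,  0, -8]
A Jordan chain for λ = -5 of length 3:
v_1 = (-1, 0, 2, 0, 1)ᵀ
v_2 = (3, -1, -7, -1, -3)ᵀ
v_3 = (0, 1, 0, 0, 0)ᵀ

Let N = A − (-5)·I. We want v_3 with N^3 v_3 = 0 but N^2 v_3 ≠ 0; then v_{j-1} := N · v_j for j = 3, …, 2.

Pick v_3 = (0, 1, 0, 0, 0)ᵀ.
Then v_2 = N · v_3 = (3, -1, -7, -1, -3)ᵀ.
Then v_1 = N · v_2 = (-1, 0, 2, 0, 1)ᵀ.

Sanity check: (A − (-5)·I) v_1 = (0, 0, 0, 0, 0)ᵀ = 0. ✓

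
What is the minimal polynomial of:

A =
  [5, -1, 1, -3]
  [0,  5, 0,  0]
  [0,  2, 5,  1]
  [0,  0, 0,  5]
x^3 - 15*x^2 + 75*x - 125

The characteristic polynomial is χ_A(x) = (x - 5)^4, so the eigenvalues are known. The minimal polynomial is
  m_A(x) = Π_λ (x − λ)^{k_λ}
where k_λ is the size of the *largest* Jordan block for λ (equivalently, the smallest k with (A − λI)^k v = 0 for every generalised eigenvector v of λ).

  λ = 5: largest Jordan block has size 3, contributing (x − 5)^3

So m_A(x) = (x - 5)^3 = x^3 - 15*x^2 + 75*x - 125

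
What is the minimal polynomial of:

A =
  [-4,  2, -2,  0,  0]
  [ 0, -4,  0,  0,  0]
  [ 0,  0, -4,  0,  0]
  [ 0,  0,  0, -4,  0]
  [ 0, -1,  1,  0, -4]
x^2 + 8*x + 16

The characteristic polynomial is χ_A(x) = (x + 4)^5, so the eigenvalues are known. The minimal polynomial is
  m_A(x) = Π_λ (x − λ)^{k_λ}
where k_λ is the size of the *largest* Jordan block for λ (equivalently, the smallest k with (A − λI)^k v = 0 for every generalised eigenvector v of λ).

  λ = -4: largest Jordan block has size 2, contributing (x + 4)^2

So m_A(x) = (x + 4)^2 = x^2 + 8*x + 16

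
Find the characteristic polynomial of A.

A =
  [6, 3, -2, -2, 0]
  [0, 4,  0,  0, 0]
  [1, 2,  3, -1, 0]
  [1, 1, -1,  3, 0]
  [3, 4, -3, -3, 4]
x^5 - 20*x^4 + 160*x^3 - 640*x^2 + 1280*x - 1024

Expanding det(x·I − A) (e.g. by cofactor expansion or by noting that A is similar to its Jordan form J, which has the same characteristic polynomial as A) gives
  χ_A(x) = x^5 - 20*x^4 + 160*x^3 - 640*x^2 + 1280*x - 1024
which factors as (x - 4)^5. The eigenvalues (with algebraic multiplicities) are λ = 4 with multiplicity 5.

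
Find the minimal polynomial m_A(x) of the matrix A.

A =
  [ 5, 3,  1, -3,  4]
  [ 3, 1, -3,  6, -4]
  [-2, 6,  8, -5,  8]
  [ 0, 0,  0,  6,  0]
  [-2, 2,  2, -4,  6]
x^4 - 20*x^3 + 148*x^2 - 480*x + 576

The characteristic polynomial is χ_A(x) = (x - 6)^3*(x - 4)^2, so the eigenvalues are known. The minimal polynomial is
  m_A(x) = Π_λ (x − λ)^{k_λ}
where k_λ is the size of the *largest* Jordan block for λ (equivalently, the smallest k with (A − λI)^k v = 0 for every generalised eigenvector v of λ).

  λ = 4: largest Jordan block has size 2, contributing (x − 4)^2
  λ = 6: largest Jordan block has size 2, contributing (x − 6)^2

So m_A(x) = (x - 6)^2*(x - 4)^2 = x^4 - 20*x^3 + 148*x^2 - 480*x + 576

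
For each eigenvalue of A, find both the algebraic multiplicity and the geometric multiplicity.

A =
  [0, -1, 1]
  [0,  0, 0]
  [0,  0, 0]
λ = 0: alg = 3, geom = 2

Step 1 — factor the characteristic polynomial to read off the algebraic multiplicities:
  χ_A(x) = x^3

Step 2 — compute geometric multiplicities via the rank-nullity identity g(λ) = n − rank(A − λI):
  rank(A − (0)·I) = 1, so dim ker(A − (0)·I) = n − 1 = 2

Summary:
  λ = 0: algebraic multiplicity = 3, geometric multiplicity = 2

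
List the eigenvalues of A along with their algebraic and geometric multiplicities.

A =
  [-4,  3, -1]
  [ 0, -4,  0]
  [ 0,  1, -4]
λ = -4: alg = 3, geom = 1

Step 1 — factor the characteristic polynomial to read off the algebraic multiplicities:
  χ_A(x) = (x + 4)^3

Step 2 — compute geometric multiplicities via the rank-nullity identity g(λ) = n − rank(A − λI):
  rank(A − (-4)·I) = 2, so dim ker(A − (-4)·I) = n − 2 = 1

Summary:
  λ = -4: algebraic multiplicity = 3, geometric multiplicity = 1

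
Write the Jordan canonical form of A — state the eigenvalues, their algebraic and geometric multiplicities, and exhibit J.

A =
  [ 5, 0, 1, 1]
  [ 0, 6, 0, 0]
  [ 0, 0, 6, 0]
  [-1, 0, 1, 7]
J_2(6) ⊕ J_1(6) ⊕ J_1(6)

The characteristic polynomial is
  det(x·I − A) = x^4 - 24*x^3 + 216*x^2 - 864*x + 1296 = (x - 6)^4

Eigenvalues and multiplicities (the geometric multiplicity of λ is n − rank(A − λI), which equals the number of Jordan blocks for λ):
  λ = 6: algebraic multiplicity = 4, geometric multiplicity = 3

Determining the block sizes for each eigenvalue:
  λ = 6: 3 blocks summing to 4 forces exactly one block of size 2 and the rest size 1 → block sizes [2, 1, 1]

Assembling the blocks gives a Jordan form
J =
  [6, 1, 0, 0]
  [0, 6, 0, 0]
  [0, 0, 6, 0]
  [0, 0, 0, 6]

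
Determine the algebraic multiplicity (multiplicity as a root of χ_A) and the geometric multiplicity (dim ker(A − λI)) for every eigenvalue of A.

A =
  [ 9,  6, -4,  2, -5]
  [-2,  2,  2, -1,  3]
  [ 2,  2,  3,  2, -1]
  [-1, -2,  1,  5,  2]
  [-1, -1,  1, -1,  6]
λ = 5: alg = 5, geom = 2

Step 1 — factor the characteristic polynomial to read off the algebraic multiplicities:
  χ_A(x) = (x - 5)^5

Step 2 — compute geometric multiplicities via the rank-nullity identity g(λ) = n − rank(A − λI):
  rank(A − (5)·I) = 3, so dim ker(A − (5)·I) = n − 3 = 2

Summary:
  λ = 5: algebraic multiplicity = 5, geometric multiplicity = 2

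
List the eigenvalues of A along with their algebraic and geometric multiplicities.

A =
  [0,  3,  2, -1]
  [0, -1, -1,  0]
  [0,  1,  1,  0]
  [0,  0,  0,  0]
λ = 0: alg = 4, geom = 2

Step 1 — factor the characteristic polynomial to read off the algebraic multiplicities:
  χ_A(x) = x^4

Step 2 — compute geometric multiplicities via the rank-nullity identity g(λ) = n − rank(A − λI):
  rank(A − (0)·I) = 2, so dim ker(A − (0)·I) = n − 2 = 2

Summary:
  λ = 0: algebraic multiplicity = 4, geometric multiplicity = 2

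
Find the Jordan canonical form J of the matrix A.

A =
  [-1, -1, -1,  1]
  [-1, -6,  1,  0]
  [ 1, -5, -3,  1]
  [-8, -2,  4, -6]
J_3(-4) ⊕ J_1(-4)

The characteristic polynomial is
  det(x·I − A) = x^4 + 16*x^3 + 96*x^2 + 256*x + 256 = (x + 4)^4

Eigenvalues and multiplicities (the geometric multiplicity of λ is n − rank(A − λI), which equals the number of Jordan blocks for λ):
  λ = -4: algebraic multiplicity = 4, geometric multiplicity = 2

Determining the block sizes for each eigenvalue:
  λ = -4: with am = 4 and gm = 2, the partition is not yet determined (e.g. several partitions of 4 into 2 parts exist). Let N = A − (-4)·I. Computing rank(N^1) = 2, rank(N^2) = 1, rank(N^3) = 0; the number of blocks of size ≥ j is rank(N^{j−1}) − rank(N^j), giving [2, 1, 1]. So we have 1 block(s) of size 3, 1 block(s) of size 1 → block sizes [3, 1]

Assembling the blocks gives a Jordan form
J =
  [-4,  1,  0,  0]
  [ 0, -4,  1,  0]
  [ 0,  0, -4,  0]
  [ 0,  0,  0, -4]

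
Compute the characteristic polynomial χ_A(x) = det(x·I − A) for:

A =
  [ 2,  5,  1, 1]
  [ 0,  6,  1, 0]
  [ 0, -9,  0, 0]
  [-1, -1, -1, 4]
x^4 - 12*x^3 + 54*x^2 - 108*x + 81

Expanding det(x·I − A) (e.g. by cofactor expansion or by noting that A is similar to its Jordan form J, which has the same characteristic polynomial as A) gives
  χ_A(x) = x^4 - 12*x^3 + 54*x^2 - 108*x + 81
which factors as (x - 3)^4. The eigenvalues (with algebraic multiplicities) are λ = 3 with multiplicity 4.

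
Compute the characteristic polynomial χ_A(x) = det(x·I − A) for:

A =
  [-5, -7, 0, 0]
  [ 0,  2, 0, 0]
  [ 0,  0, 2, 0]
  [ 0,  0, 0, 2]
x^4 - x^3 - 18*x^2 + 52*x - 40

Expanding det(x·I − A) (e.g. by cofactor expansion or by noting that A is similar to its Jordan form J, which has the same characteristic polynomial as A) gives
  χ_A(x) = x^4 - x^3 - 18*x^2 + 52*x - 40
which factors as (x - 2)^3*(x + 5). The eigenvalues (with algebraic multiplicities) are λ = -5 with multiplicity 1, λ = 2 with multiplicity 3.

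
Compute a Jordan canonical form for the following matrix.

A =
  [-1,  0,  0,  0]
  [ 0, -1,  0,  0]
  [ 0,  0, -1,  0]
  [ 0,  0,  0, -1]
J_1(-1) ⊕ J_1(-1) ⊕ J_1(-1) ⊕ J_1(-1)

The characteristic polynomial is
  det(x·I − A) = x^4 + 4*x^3 + 6*x^2 + 4*x + 1 = (x + 1)^4

Eigenvalues and multiplicities (the geometric multiplicity of λ is n − rank(A − λI), which equals the number of Jordan blocks for λ):
  λ = -1: algebraic multiplicity = 4, geometric multiplicity = 4

Determining the block sizes for each eigenvalue:
  λ = -1: gm = am = 4, so every block has size 1 → block sizes [1, 1, 1, 1]

Assembling the blocks gives a Jordan form
J =
  [-1,  0,  0,  0]
  [ 0, -1,  0,  0]
  [ 0,  0, -1,  0]
  [ 0,  0,  0, -1]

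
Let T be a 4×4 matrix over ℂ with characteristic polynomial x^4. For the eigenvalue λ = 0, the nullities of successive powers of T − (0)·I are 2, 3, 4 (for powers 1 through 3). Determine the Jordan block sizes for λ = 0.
Block sizes for λ = 0: [3, 1]

From the dimensions of kernels of powers, the number of Jordan blocks of size at least j is d_j − d_{j−1} where d_j = dim ker(N^j) (with d_0 = 0). Computing the differences gives [2, 1, 1].
The number of blocks of size exactly k is (#blocks of size ≥ k) − (#blocks of size ≥ k + 1), so the partition is: 1 block(s) of size 1, 1 block(s) of size 3.
In nonincreasing order the block sizes are [3, 1].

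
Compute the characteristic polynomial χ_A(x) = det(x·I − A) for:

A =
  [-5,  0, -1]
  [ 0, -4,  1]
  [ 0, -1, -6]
x^3 + 15*x^2 + 75*x + 125

Expanding det(x·I − A) (e.g. by cofactor expansion or by noting that A is similar to its Jordan form J, which has the same characteristic polynomial as A) gives
  χ_A(x) = x^3 + 15*x^2 + 75*x + 125
which factors as (x + 5)^3. The eigenvalues (with algebraic multiplicities) are λ = -5 with multiplicity 3.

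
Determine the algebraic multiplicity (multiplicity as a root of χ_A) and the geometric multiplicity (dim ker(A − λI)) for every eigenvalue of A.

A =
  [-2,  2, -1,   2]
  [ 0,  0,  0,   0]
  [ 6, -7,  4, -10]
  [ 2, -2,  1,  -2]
λ = 0: alg = 4, geom = 2

Step 1 — factor the characteristic polynomial to read off the algebraic multiplicities:
  χ_A(x) = x^4

Step 2 — compute geometric multiplicities via the rank-nullity identity g(λ) = n − rank(A − λI):
  rank(A − (0)·I) = 2, so dim ker(A − (0)·I) = n − 2 = 2

Summary:
  λ = 0: algebraic multiplicity = 4, geometric multiplicity = 2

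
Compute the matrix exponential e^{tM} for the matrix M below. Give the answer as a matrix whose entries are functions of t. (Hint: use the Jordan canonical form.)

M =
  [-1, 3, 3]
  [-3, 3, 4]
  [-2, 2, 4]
e^{tM} =
  [-3*t^2*exp(2*t) - 3*t*exp(2*t) + exp(2*t), 3*t*exp(2*t), 9*t^2*exp(2*t)/2 + 3*t*exp(2*t)]
  [-t^2*exp(2*t) - 3*t*exp(2*t), t*exp(2*t) + exp(2*t), 3*t^2*exp(2*t)/2 + 4*t*exp(2*t)]
  [-2*t^2*exp(2*t) - 2*t*exp(2*t), 2*t*exp(2*t), 3*t^2*exp(2*t) + 2*t*exp(2*t) + exp(2*t)]

Strategy: write M = P · J · P⁻¹ where J is a Jordan canonical form, so e^{tM} = P · e^{tJ} · P⁻¹, and e^{tJ} can be computed block-by-block.

M has Jordan form
J =
  [2, 1, 0]
  [0, 2, 1]
  [0, 0, 2]
(up to reordering of blocks).

Per-block formulas:
  For a 3×3 Jordan block J_3(2): exp(t · J_3(2)) = e^(2t)·(I + t·N + (t^2/2)·N^2), where N is the 3×3 nilpotent shift.

After assembling e^{tJ} and conjugating by P, we get:

e^{tM} =
  [-3*t^2*exp(2*t) - 3*t*exp(2*t) + exp(2*t), 3*t*exp(2*t), 9*t^2*exp(2*t)/2 + 3*t*exp(2*t)]
  [-t^2*exp(2*t) - 3*t*exp(2*t), t*exp(2*t) + exp(2*t), 3*t^2*exp(2*t)/2 + 4*t*exp(2*t)]
  [-2*t^2*exp(2*t) - 2*t*exp(2*t), 2*t*exp(2*t), 3*t^2*exp(2*t) + 2*t*exp(2*t) + exp(2*t)]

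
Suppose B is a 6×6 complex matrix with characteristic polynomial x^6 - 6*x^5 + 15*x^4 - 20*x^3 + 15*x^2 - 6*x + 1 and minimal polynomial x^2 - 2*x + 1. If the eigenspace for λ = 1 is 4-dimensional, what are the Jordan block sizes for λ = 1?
Block sizes for λ = 1: [2, 2, 1, 1]

Step 1 — from the characteristic polynomial, algebraic multiplicity of λ = 1 is 6. From dim ker(B − (1)·I) = 4, there are exactly 4 Jordan blocks for λ = 1.
Step 2 — from the minimal polynomial, the factor (x − 1)^2 tells us the largest block for λ = 1 has size 2.
Step 3 — with total size 6, 4 blocks, and largest block 2, the block sizes (in nonincreasing order) are [2, 2, 1, 1].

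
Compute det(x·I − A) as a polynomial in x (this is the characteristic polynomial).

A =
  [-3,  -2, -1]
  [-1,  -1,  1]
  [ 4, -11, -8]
x^3 + 12*x^2 + 48*x + 64

Expanding det(x·I − A) (e.g. by cofactor expansion or by noting that A is similar to its Jordan form J, which has the same characteristic polynomial as A) gives
  χ_A(x) = x^3 + 12*x^2 + 48*x + 64
which factors as (x + 4)^3. The eigenvalues (with algebraic multiplicities) are λ = -4 with multiplicity 3.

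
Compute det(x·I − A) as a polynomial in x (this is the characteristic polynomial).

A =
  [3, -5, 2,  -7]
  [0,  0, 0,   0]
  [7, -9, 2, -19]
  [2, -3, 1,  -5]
x^4

Expanding det(x·I − A) (e.g. by cofactor expansion or by noting that A is similar to its Jordan form J, which has the same characteristic polynomial as A) gives
  χ_A(x) = x^4
which factors as x^4. The eigenvalues (with algebraic multiplicities) are λ = 0 with multiplicity 4.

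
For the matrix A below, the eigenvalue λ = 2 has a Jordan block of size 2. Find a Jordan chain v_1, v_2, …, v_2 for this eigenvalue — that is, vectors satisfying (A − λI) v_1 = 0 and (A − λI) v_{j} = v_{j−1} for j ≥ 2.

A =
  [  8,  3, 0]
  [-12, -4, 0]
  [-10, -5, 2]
A Jordan chain for λ = 2 of length 2:
v_1 = (6, -12, -10)ᵀ
v_2 = (1, 0, 0)ᵀ

Let N = A − (2)·I. We want v_2 with N^2 v_2 = 0 but N^1 v_2 ≠ 0; then v_{j-1} := N · v_j for j = 2, …, 2.

Pick v_2 = (1, 0, 0)ᵀ.
Then v_1 = N · v_2 = (6, -12, -10)ᵀ.

Sanity check: (A − (2)·I) v_1 = (0, 0, 0)ᵀ = 0. ✓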